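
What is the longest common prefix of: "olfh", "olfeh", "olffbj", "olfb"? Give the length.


Words: olfh, olfeh, olffbj, olfb
  Position 0: all 'o' => match
  Position 1: all 'l' => match
  Position 2: all 'f' => match
  Position 3: ('h', 'e', 'f', 'b') => mismatch, stop
LCP = "olf" (length 3)

3


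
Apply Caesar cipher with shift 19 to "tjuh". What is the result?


Caesar cipher: shift "tjuh" by 19
  't' (pos 19) + 19 = pos 12 = 'm'
  'j' (pos 9) + 19 = pos 2 = 'c'
  'u' (pos 20) + 19 = pos 13 = 'n'
  'h' (pos 7) + 19 = pos 0 = 'a'
Result: mcna

mcna


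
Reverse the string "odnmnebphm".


Input: odnmnebphm
Reading characters right to left:
  Position 9: 'm'
  Position 8: 'h'
  Position 7: 'p'
  Position 6: 'b'
  Position 5: 'e'
  Position 4: 'n'
  Position 3: 'm'
  Position 2: 'n'
  Position 1: 'd'
  Position 0: 'o'
Reversed: mhpbenmndo

mhpbenmndo


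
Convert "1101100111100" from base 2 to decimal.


Input: "1101100111100" in base 2
Positional expansion:
  Digit '1' (value 1) x 2^12 = 4096
  Digit '1' (value 1) x 2^11 = 2048
  Digit '0' (value 0) x 2^10 = 0
  Digit '1' (value 1) x 2^9 = 512
  Digit '1' (value 1) x 2^8 = 256
  Digit '0' (value 0) x 2^7 = 0
  Digit '0' (value 0) x 2^6 = 0
  Digit '1' (value 1) x 2^5 = 32
  Digit '1' (value 1) x 2^4 = 16
  Digit '1' (value 1) x 2^3 = 8
  Digit '1' (value 1) x 2^2 = 4
  Digit '0' (value 0) x 2^1 = 0
  Digit '0' (value 0) x 2^0 = 0
Sum = 6972

6972


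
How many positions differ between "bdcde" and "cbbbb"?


Comparing "bdcde" and "cbbbb" position by position:
  Position 0: 'b' vs 'c' => DIFFER
  Position 1: 'd' vs 'b' => DIFFER
  Position 2: 'c' vs 'b' => DIFFER
  Position 3: 'd' vs 'b' => DIFFER
  Position 4: 'e' vs 'b' => DIFFER
Positions that differ: 5

5


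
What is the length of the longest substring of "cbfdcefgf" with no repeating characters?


Input: "cbfdcefgf"
Sliding window (track last position of each char):
  Position 0 ('c'): window [0,0] length 1 -- new best
  Position 1 ('b'): window [0,1] length 2 -- new best
  Position 2 ('f'): window [0,2] length 3 -- new best
  Position 3 ('d'): window [0,3] length 4 -- new best
  Position 4 ('c'): repeat (last at 0), move window start to 1
  Position 4 ('c'): window [1,4] length 4
  Position 5 ('e'): window [1,5] length 5 -- new best
  Position 6 ('f'): repeat (last at 2), move window start to 3
  Position 6 ('f'): window [3,6] length 4
  Position 7 ('g'): window [3,7] length 5
  Position 8 ('f'): repeat (last at 6), move window start to 7
  Position 8 ('f'): window [7,8] length 2
Longest substring with no repeats: "bfdce" with length 5

5


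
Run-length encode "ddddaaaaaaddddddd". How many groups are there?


Input: ddddaaaaaaddddddd
Scanning for consecutive runs:
  Group 1: 'd' x 4 (positions 0-3)
  Group 2: 'a' x 6 (positions 4-9)
  Group 3: 'd' x 7 (positions 10-16)
Total groups: 3

3


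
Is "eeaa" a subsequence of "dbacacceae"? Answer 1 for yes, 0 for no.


Check if "eeaa" is a subsequence of "dbacacceae"
Greedy scan:
  Position 0 ('d'): no match needed
  Position 1 ('b'): no match needed
  Position 2 ('a'): no match needed
  Position 3 ('c'): no match needed
  Position 4 ('a'): no match needed
  Position 5 ('c'): no match needed
  Position 6 ('c'): no match needed
  Position 7 ('e'): matches sub[0] = 'e'
  Position 8 ('a'): no match needed
  Position 9 ('e'): matches sub[1] = 'e'
Only matched 2/4 characters => not a subsequence

0


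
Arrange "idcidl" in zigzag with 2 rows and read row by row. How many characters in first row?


Zigzag "idcidl" into 2 rows:
Placing characters:
  'i' => row 0
  'd' => row 1
  'c' => row 0
  'i' => row 1
  'd' => row 0
  'l' => row 1
Rows:
  Row 0: "icd"
  Row 1: "dil"
First row length: 3

3


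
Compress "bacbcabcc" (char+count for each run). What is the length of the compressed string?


Input: bacbcabcc
Runs:
  'b' x 1 => "b1"
  'a' x 1 => "a1"
  'c' x 1 => "c1"
  'b' x 1 => "b1"
  'c' x 1 => "c1"
  'a' x 1 => "a1"
  'b' x 1 => "b1"
  'c' x 2 => "c2"
Compressed: "b1a1c1b1c1a1b1c2"
Compressed length: 16

16


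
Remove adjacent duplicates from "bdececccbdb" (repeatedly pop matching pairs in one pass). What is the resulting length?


Input: bdececccbdb
Stack-based adjacent duplicate removal:
  Read 'b': push. Stack: b
  Read 'd': push. Stack: bd
  Read 'e': push. Stack: bde
  Read 'c': push. Stack: bdec
  Read 'e': push. Stack: bdece
  Read 'c': push. Stack: bdecec
  Read 'c': matches stack top 'c' => pop. Stack: bdece
  Read 'c': push. Stack: bdecec
  Read 'b': push. Stack: bdececb
  Read 'd': push. Stack: bdececbd
  Read 'b': push. Stack: bdececbdb
Final stack: "bdececbdb" (length 9)

9


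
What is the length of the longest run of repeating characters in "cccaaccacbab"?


Input: "cccaaccacbab"
Scanning for longest run:
  Position 1 ('c'): continues run of 'c', length=2
  Position 2 ('c'): continues run of 'c', length=3
  Position 3 ('a'): new char, reset run to 1
  Position 4 ('a'): continues run of 'a', length=2
  Position 5 ('c'): new char, reset run to 1
  Position 6 ('c'): continues run of 'c', length=2
  Position 7 ('a'): new char, reset run to 1
  Position 8 ('c'): new char, reset run to 1
  Position 9 ('b'): new char, reset run to 1
  Position 10 ('a'): new char, reset run to 1
  Position 11 ('b'): new char, reset run to 1
Longest run: 'c' with length 3

3


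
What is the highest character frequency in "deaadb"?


Input: deaadb
Character counts:
  'a': 2
  'b': 1
  'd': 2
  'e': 1
Maximum frequency: 2

2


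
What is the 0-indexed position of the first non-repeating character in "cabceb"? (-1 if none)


Input: cabceb
Character frequencies:
  'a': 1
  'b': 2
  'c': 2
  'e': 1
Scanning left to right for freq == 1:
  Position 0 ('c'): freq=2, skip
  Position 1 ('a'): unique! => answer = 1

1


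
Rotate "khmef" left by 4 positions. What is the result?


Input: "khmef", rotate left by 4
First 4 characters: "khme"
Remaining characters: "f"
Concatenate remaining + first: "f" + "khme" = "fkhme"

fkhme


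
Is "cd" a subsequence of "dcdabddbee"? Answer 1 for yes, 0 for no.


Check if "cd" is a subsequence of "dcdabddbee"
Greedy scan:
  Position 0 ('d'): no match needed
  Position 1 ('c'): matches sub[0] = 'c'
  Position 2 ('d'): matches sub[1] = 'd'
  Position 3 ('a'): no match needed
  Position 4 ('b'): no match needed
  Position 5 ('d'): no match needed
  Position 6 ('d'): no match needed
  Position 7 ('b'): no match needed
  Position 8 ('e'): no match needed
  Position 9 ('e'): no match needed
All 2 characters matched => is a subsequence

1


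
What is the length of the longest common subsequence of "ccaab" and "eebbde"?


LCS of "ccaab" and "eebbde"
DP table:
           e    e    b    b    d    e
      0    0    0    0    0    0    0
  c   0    0    0    0    0    0    0
  c   0    0    0    0    0    0    0
  a   0    0    0    0    0    0    0
  a   0    0    0    0    0    0    0
  b   0    0    0    1    1    1    1
LCS length = dp[5][6] = 1

1


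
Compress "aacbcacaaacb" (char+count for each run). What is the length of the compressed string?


Input: aacbcacaaacb
Runs:
  'a' x 2 => "a2"
  'c' x 1 => "c1"
  'b' x 1 => "b1"
  'c' x 1 => "c1"
  'a' x 1 => "a1"
  'c' x 1 => "c1"
  'a' x 3 => "a3"
  'c' x 1 => "c1"
  'b' x 1 => "b1"
Compressed: "a2c1b1c1a1c1a3c1b1"
Compressed length: 18

18


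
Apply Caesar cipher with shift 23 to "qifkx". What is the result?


Caesar cipher: shift "qifkx" by 23
  'q' (pos 16) + 23 = pos 13 = 'n'
  'i' (pos 8) + 23 = pos 5 = 'f'
  'f' (pos 5) + 23 = pos 2 = 'c'
  'k' (pos 10) + 23 = pos 7 = 'h'
  'x' (pos 23) + 23 = pos 20 = 'u'
Result: nfchu

nfchu


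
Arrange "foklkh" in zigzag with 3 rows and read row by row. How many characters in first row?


Zigzag "foklkh" into 3 rows:
Placing characters:
  'f' => row 0
  'o' => row 1
  'k' => row 2
  'l' => row 1
  'k' => row 0
  'h' => row 1
Rows:
  Row 0: "fk"
  Row 1: "olh"
  Row 2: "k"
First row length: 2

2


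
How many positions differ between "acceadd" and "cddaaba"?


Comparing "acceadd" and "cddaaba" position by position:
  Position 0: 'a' vs 'c' => DIFFER
  Position 1: 'c' vs 'd' => DIFFER
  Position 2: 'c' vs 'd' => DIFFER
  Position 3: 'e' vs 'a' => DIFFER
  Position 4: 'a' vs 'a' => same
  Position 5: 'd' vs 'b' => DIFFER
  Position 6: 'd' vs 'a' => DIFFER
Positions that differ: 6

6


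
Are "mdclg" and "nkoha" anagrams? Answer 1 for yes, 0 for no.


Strings: "mdclg", "nkoha"
Sorted first:  cdglm
Sorted second: ahkno
Differ at position 0: 'c' vs 'a' => not anagrams

0


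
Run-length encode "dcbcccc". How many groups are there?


Input: dcbcccc
Scanning for consecutive runs:
  Group 1: 'd' x 1 (positions 0-0)
  Group 2: 'c' x 1 (positions 1-1)
  Group 3: 'b' x 1 (positions 2-2)
  Group 4: 'c' x 4 (positions 3-6)
Total groups: 4

4


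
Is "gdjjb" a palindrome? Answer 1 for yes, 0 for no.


Input: gdjjb
Reversed: bjjdg
  Compare pos 0 ('g') with pos 4 ('b'): MISMATCH
  Compare pos 1 ('d') with pos 3 ('j'): MISMATCH
Result: not a palindrome

0


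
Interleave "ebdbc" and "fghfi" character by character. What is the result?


Interleaving "ebdbc" and "fghfi":
  Position 0: 'e' from first, 'f' from second => "ef"
  Position 1: 'b' from first, 'g' from second => "bg"
  Position 2: 'd' from first, 'h' from second => "dh"
  Position 3: 'b' from first, 'f' from second => "bf"
  Position 4: 'c' from first, 'i' from second => "ci"
Result: efbgdhbfci

efbgdhbfci


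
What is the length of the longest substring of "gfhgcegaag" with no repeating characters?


Input: "gfhgcegaag"
Sliding window (track last position of each char):
  Position 0 ('g'): window [0,0] length 1 -- new best
  Position 1 ('f'): window [0,1] length 2 -- new best
  Position 2 ('h'): window [0,2] length 3 -- new best
  Position 3 ('g'): repeat (last at 0), move window start to 1
  Position 3 ('g'): window [1,3] length 3
  Position 4 ('c'): window [1,4] length 4 -- new best
  Position 5 ('e'): window [1,5] length 5 -- new best
  Position 6 ('g'): repeat (last at 3), move window start to 4
  Position 6 ('g'): window [4,6] length 3
  Position 7 ('a'): window [4,7] length 4
  Position 8 ('a'): repeat (last at 7), move window start to 8
  Position 8 ('a'): window [8,8] length 1
  Position 9 ('g'): window [8,9] length 2
Longest substring with no repeats: "fhgce" with length 5

5


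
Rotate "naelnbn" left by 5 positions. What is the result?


Input: "naelnbn", rotate left by 5
First 5 characters: "naeln"
Remaining characters: "bn"
Concatenate remaining + first: "bn" + "naeln" = "bnnaeln"

bnnaeln


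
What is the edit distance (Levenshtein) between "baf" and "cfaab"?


Computing edit distance: "baf" -> "cfaab"
DP table:
           c    f    a    a    b
      0    1    2    3    4    5
  b   1    1    2    3    4    4
  a   2    2    2    2    3    4
  f   3    3    2    3    3    4
Edit distance = dp[3][5] = 4

4


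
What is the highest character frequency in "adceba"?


Input: adceba
Character counts:
  'a': 2
  'b': 1
  'c': 1
  'd': 1
  'e': 1
Maximum frequency: 2

2


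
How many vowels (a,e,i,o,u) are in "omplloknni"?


Input: omplloknni
Checking each character:
  'o' at position 0: vowel (running total: 1)
  'm' at position 1: consonant
  'p' at position 2: consonant
  'l' at position 3: consonant
  'l' at position 4: consonant
  'o' at position 5: vowel (running total: 2)
  'k' at position 6: consonant
  'n' at position 7: consonant
  'n' at position 8: consonant
  'i' at position 9: vowel (running total: 3)
Total vowels: 3

3


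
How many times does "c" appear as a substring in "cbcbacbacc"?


Searching for "c" in "cbcbacbacc"
Scanning each position:
  Position 0: "c" => MATCH
  Position 1: "b" => no
  Position 2: "c" => MATCH
  Position 3: "b" => no
  Position 4: "a" => no
  Position 5: "c" => MATCH
  Position 6: "b" => no
  Position 7: "a" => no
  Position 8: "c" => MATCH
  Position 9: "c" => MATCH
Total occurrences: 5

5


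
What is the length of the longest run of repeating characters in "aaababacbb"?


Input: "aaababacbb"
Scanning for longest run:
  Position 1 ('a'): continues run of 'a', length=2
  Position 2 ('a'): continues run of 'a', length=3
  Position 3 ('b'): new char, reset run to 1
  Position 4 ('a'): new char, reset run to 1
  Position 5 ('b'): new char, reset run to 1
  Position 6 ('a'): new char, reset run to 1
  Position 7 ('c'): new char, reset run to 1
  Position 8 ('b'): new char, reset run to 1
  Position 9 ('b'): continues run of 'b', length=2
Longest run: 'a' with length 3

3


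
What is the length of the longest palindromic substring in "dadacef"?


Input: "dadacef"
Checking substrings for palindromes:
  [0:3] "dad" (len 3) => palindrome
  [1:4] "ada" (len 3) => palindrome
Longest palindromic substring: "dad" with length 3

3


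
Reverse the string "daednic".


Input: daednic
Reading characters right to left:
  Position 6: 'c'
  Position 5: 'i'
  Position 4: 'n'
  Position 3: 'd'
  Position 2: 'e'
  Position 1: 'a'
  Position 0: 'd'
Reversed: cindead

cindead


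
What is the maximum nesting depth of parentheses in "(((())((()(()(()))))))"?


Input: "(((())((()(()(()))))))"
Tracking depth:
  Position 0 '(': depth becomes 1
  Position 1 '(': depth becomes 2
  Position 2 '(': depth becomes 3
  Position 3 '(': depth becomes 4
  Position 4 ')': depth becomes 3
  Position 5 ')': depth becomes 2
  Position 6 '(': depth becomes 3
  Position 7 '(': depth becomes 4
  Position 8 '(': depth becomes 5
  Position 9 ')': depth becomes 4
  Position 10 '(': depth becomes 5
  Position 11 '(': depth becomes 6
  Position 12 ')': depth becomes 5
  Position 13 '(': depth becomes 6
  Position 14 '(': depth becomes 7
  Position 15 ')': depth becomes 6
  Position 16 ')': depth becomes 5
  Position 17 ')': depth becomes 4
  Position 18 ')': depth becomes 3
  Position 19 ')': depth becomes 2
  Position 20 ')': depth becomes 1
  Position 21 ')': depth becomes 0
Maximum depth reached: 7

7


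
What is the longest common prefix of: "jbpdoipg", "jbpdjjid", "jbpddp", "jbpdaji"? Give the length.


Words: jbpdoipg, jbpdjjid, jbpddp, jbpdaji
  Position 0: all 'j' => match
  Position 1: all 'b' => match
  Position 2: all 'p' => match
  Position 3: all 'd' => match
  Position 4: ('o', 'j', 'd', 'a') => mismatch, stop
LCP = "jbpd" (length 4)

4


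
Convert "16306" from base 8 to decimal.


Input: "16306" in base 8
Positional expansion:
  Digit '1' (value 1) x 8^4 = 4096
  Digit '6' (value 6) x 8^3 = 3072
  Digit '3' (value 3) x 8^2 = 192
  Digit '0' (value 0) x 8^1 = 0
  Digit '6' (value 6) x 8^0 = 6
Sum = 7366

7366


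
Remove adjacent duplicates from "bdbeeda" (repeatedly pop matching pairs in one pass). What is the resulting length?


Input: bdbeeda
Stack-based adjacent duplicate removal:
  Read 'b': push. Stack: b
  Read 'd': push. Stack: bd
  Read 'b': push. Stack: bdb
  Read 'e': push. Stack: bdbe
  Read 'e': matches stack top 'e' => pop. Stack: bdb
  Read 'd': push. Stack: bdbd
  Read 'a': push. Stack: bdbda
Final stack: "bdbda" (length 5)

5


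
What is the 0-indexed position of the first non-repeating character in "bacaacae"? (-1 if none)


Input: bacaacae
Character frequencies:
  'a': 4
  'b': 1
  'c': 2
  'e': 1
Scanning left to right for freq == 1:
  Position 0 ('b'): unique! => answer = 0

0


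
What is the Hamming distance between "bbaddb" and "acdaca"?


Comparing "bbaddb" and "acdaca" position by position:
  Position 0: 'b' vs 'a' => differ
  Position 1: 'b' vs 'c' => differ
  Position 2: 'a' vs 'd' => differ
  Position 3: 'd' vs 'a' => differ
  Position 4: 'd' vs 'c' => differ
  Position 5: 'b' vs 'a' => differ
Total differences (Hamming distance): 6

6


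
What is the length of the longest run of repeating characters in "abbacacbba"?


Input: "abbacacbba"
Scanning for longest run:
  Position 1 ('b'): new char, reset run to 1
  Position 2 ('b'): continues run of 'b', length=2
  Position 3 ('a'): new char, reset run to 1
  Position 4 ('c'): new char, reset run to 1
  Position 5 ('a'): new char, reset run to 1
  Position 6 ('c'): new char, reset run to 1
  Position 7 ('b'): new char, reset run to 1
  Position 8 ('b'): continues run of 'b', length=2
  Position 9 ('a'): new char, reset run to 1
Longest run: 'b' with length 2

2


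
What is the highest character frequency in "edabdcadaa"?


Input: edabdcadaa
Character counts:
  'a': 4
  'b': 1
  'c': 1
  'd': 3
  'e': 1
Maximum frequency: 4

4


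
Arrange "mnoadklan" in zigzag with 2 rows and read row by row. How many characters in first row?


Zigzag "mnoadklan" into 2 rows:
Placing characters:
  'm' => row 0
  'n' => row 1
  'o' => row 0
  'a' => row 1
  'd' => row 0
  'k' => row 1
  'l' => row 0
  'a' => row 1
  'n' => row 0
Rows:
  Row 0: "modln"
  Row 1: "naka"
First row length: 5

5


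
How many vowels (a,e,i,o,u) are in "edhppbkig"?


Input: edhppbkig
Checking each character:
  'e' at position 0: vowel (running total: 1)
  'd' at position 1: consonant
  'h' at position 2: consonant
  'p' at position 3: consonant
  'p' at position 4: consonant
  'b' at position 5: consonant
  'k' at position 6: consonant
  'i' at position 7: vowel (running total: 2)
  'g' at position 8: consonant
Total vowels: 2

2


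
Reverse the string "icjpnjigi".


Input: icjpnjigi
Reading characters right to left:
  Position 8: 'i'
  Position 7: 'g'
  Position 6: 'i'
  Position 5: 'j'
  Position 4: 'n'
  Position 3: 'p'
  Position 2: 'j'
  Position 1: 'c'
  Position 0: 'i'
Reversed: igijnpjci

igijnpjci


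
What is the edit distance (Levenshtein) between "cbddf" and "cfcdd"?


Computing edit distance: "cbddf" -> "cfcdd"
DP table:
           c    f    c    d    d
      0    1    2    3    4    5
  c   1    0    1    2    3    4
  b   2    1    1    2    3    4
  d   3    2    2    2    2    3
  d   4    3    3    3    2    2
  f   5    4    3    4    3    3
Edit distance = dp[5][5] = 3

3


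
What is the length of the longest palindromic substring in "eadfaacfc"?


Input: "eadfaacfc"
Checking substrings for palindromes:
  [6:9] "cfc" (len 3) => palindrome
  [4:6] "aa" (len 2) => palindrome
Longest palindromic substring: "cfc" with length 3

3


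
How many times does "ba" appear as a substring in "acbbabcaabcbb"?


Searching for "ba" in "acbbabcaabcbb"
Scanning each position:
  Position 0: "ac" => no
  Position 1: "cb" => no
  Position 2: "bb" => no
  Position 3: "ba" => MATCH
  Position 4: "ab" => no
  Position 5: "bc" => no
  Position 6: "ca" => no
  Position 7: "aa" => no
  Position 8: "ab" => no
  Position 9: "bc" => no
  Position 10: "cb" => no
  Position 11: "bb" => no
Total occurrences: 1

1


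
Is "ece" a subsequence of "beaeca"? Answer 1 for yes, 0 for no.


Check if "ece" is a subsequence of "beaeca"
Greedy scan:
  Position 0 ('b'): no match needed
  Position 1 ('e'): matches sub[0] = 'e'
  Position 2 ('a'): no match needed
  Position 3 ('e'): no match needed
  Position 4 ('c'): matches sub[1] = 'c'
  Position 5 ('a'): no match needed
Only matched 2/3 characters => not a subsequence

0


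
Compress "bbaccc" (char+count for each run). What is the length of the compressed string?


Input: bbaccc
Runs:
  'b' x 2 => "b2"
  'a' x 1 => "a1"
  'c' x 3 => "c3"
Compressed: "b2a1c3"
Compressed length: 6

6


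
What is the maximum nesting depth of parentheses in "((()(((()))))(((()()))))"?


Input: "((()(((()))))(((()()))))"
Tracking depth:
  Position 0 '(': depth becomes 1
  Position 1 '(': depth becomes 2
  Position 2 '(': depth becomes 3
  Position 3 ')': depth becomes 2
  Position 4 '(': depth becomes 3
  Position 5 '(': depth becomes 4
  Position 6 '(': depth becomes 5
  Position 7 '(': depth becomes 6
  Position 8 ')': depth becomes 5
  Position 9 ')': depth becomes 4
  Position 10 ')': depth becomes 3
  Position 11 ')': depth becomes 2
  Position 12 ')': depth becomes 1
  Position 13 '(': depth becomes 2
  Position 14 '(': depth becomes 3
  Position 15 '(': depth becomes 4
  Position 16 '(': depth becomes 5
  Position 17 ')': depth becomes 4
  Position 18 '(': depth becomes 5
  Position 19 ')': depth becomes 4
  Position 20 ')': depth becomes 3
  Position 21 ')': depth becomes 2
  Position 22 ')': depth becomes 1
  Position 23 ')': depth becomes 0
Maximum depth reached: 6

6


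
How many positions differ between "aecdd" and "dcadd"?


Comparing "aecdd" and "dcadd" position by position:
  Position 0: 'a' vs 'd' => DIFFER
  Position 1: 'e' vs 'c' => DIFFER
  Position 2: 'c' vs 'a' => DIFFER
  Position 3: 'd' vs 'd' => same
  Position 4: 'd' vs 'd' => same
Positions that differ: 3

3


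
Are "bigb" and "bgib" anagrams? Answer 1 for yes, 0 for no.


Strings: "bigb", "bgib"
Sorted first:  bbgi
Sorted second: bbgi
Sorted forms match => anagrams

1


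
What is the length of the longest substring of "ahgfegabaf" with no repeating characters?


Input: "ahgfegabaf"
Sliding window (track last position of each char):
  Position 0 ('a'): window [0,0] length 1 -- new best
  Position 1 ('h'): window [0,1] length 2 -- new best
  Position 2 ('g'): window [0,2] length 3 -- new best
  Position 3 ('f'): window [0,3] length 4 -- new best
  Position 4 ('e'): window [0,4] length 5 -- new best
  Position 5 ('g'): repeat (last at 2), move window start to 3
  Position 5 ('g'): window [3,5] length 3
  Position 6 ('a'): window [3,6] length 4
  Position 7 ('b'): window [3,7] length 5
  Position 8 ('a'): repeat (last at 6), move window start to 7
  Position 8 ('a'): window [7,8] length 2
  Position 9 ('f'): window [7,9] length 3
Longest substring with no repeats: "ahgfe" with length 5

5


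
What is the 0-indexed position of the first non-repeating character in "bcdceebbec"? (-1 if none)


Input: bcdceebbec
Character frequencies:
  'b': 3
  'c': 3
  'd': 1
  'e': 3
Scanning left to right for freq == 1:
  Position 0 ('b'): freq=3, skip
  Position 1 ('c'): freq=3, skip
  Position 2 ('d'): unique! => answer = 2

2


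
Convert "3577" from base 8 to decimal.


Input: "3577" in base 8
Positional expansion:
  Digit '3' (value 3) x 8^3 = 1536
  Digit '5' (value 5) x 8^2 = 320
  Digit '7' (value 7) x 8^1 = 56
  Digit '7' (value 7) x 8^0 = 7
Sum = 1919

1919


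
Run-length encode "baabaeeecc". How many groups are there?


Input: baabaeeecc
Scanning for consecutive runs:
  Group 1: 'b' x 1 (positions 0-0)
  Group 2: 'a' x 2 (positions 1-2)
  Group 3: 'b' x 1 (positions 3-3)
  Group 4: 'a' x 1 (positions 4-4)
  Group 5: 'e' x 3 (positions 5-7)
  Group 6: 'c' x 2 (positions 8-9)
Total groups: 6

6


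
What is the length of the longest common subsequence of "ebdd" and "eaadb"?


LCS of "ebdd" and "eaadb"
DP table:
           e    a    a    d    b
      0    0    0    0    0    0
  e   0    1    1    1    1    1
  b   0    1    1    1    1    2
  d   0    1    1    1    2    2
  d   0    1    1    1    2    2
LCS length = dp[4][5] = 2

2


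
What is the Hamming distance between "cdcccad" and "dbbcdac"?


Comparing "cdcccad" and "dbbcdac" position by position:
  Position 0: 'c' vs 'd' => differ
  Position 1: 'd' vs 'b' => differ
  Position 2: 'c' vs 'b' => differ
  Position 3: 'c' vs 'c' => same
  Position 4: 'c' vs 'd' => differ
  Position 5: 'a' vs 'a' => same
  Position 6: 'd' vs 'c' => differ
Total differences (Hamming distance): 5

5


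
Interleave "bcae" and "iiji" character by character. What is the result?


Interleaving "bcae" and "iiji":
  Position 0: 'b' from first, 'i' from second => "bi"
  Position 1: 'c' from first, 'i' from second => "ci"
  Position 2: 'a' from first, 'j' from second => "aj"
  Position 3: 'e' from first, 'i' from second => "ei"
Result: biciajei

biciajei


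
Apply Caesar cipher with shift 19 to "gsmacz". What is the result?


Caesar cipher: shift "gsmacz" by 19
  'g' (pos 6) + 19 = pos 25 = 'z'
  's' (pos 18) + 19 = pos 11 = 'l'
  'm' (pos 12) + 19 = pos 5 = 'f'
  'a' (pos 0) + 19 = pos 19 = 't'
  'c' (pos 2) + 19 = pos 21 = 'v'
  'z' (pos 25) + 19 = pos 18 = 's'
Result: zlftvs

zlftvs


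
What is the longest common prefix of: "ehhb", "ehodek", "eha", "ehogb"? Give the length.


Words: ehhb, ehodek, eha, ehogb
  Position 0: all 'e' => match
  Position 1: all 'h' => match
  Position 2: ('h', 'o', 'a', 'o') => mismatch, stop
LCP = "eh" (length 2)

2


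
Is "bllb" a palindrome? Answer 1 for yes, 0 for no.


Input: bllb
Reversed: bllb
  Compare pos 0 ('b') with pos 3 ('b'): match
  Compare pos 1 ('l') with pos 2 ('l'): match
Result: palindrome

1


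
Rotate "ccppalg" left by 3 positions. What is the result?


Input: "ccppalg", rotate left by 3
First 3 characters: "ccp"
Remaining characters: "palg"
Concatenate remaining + first: "palg" + "ccp" = "palgccp"

palgccp


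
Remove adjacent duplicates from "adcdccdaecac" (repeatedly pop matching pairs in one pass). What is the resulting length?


Input: adcdccdaecac
Stack-based adjacent duplicate removal:
  Read 'a': push. Stack: a
  Read 'd': push. Stack: ad
  Read 'c': push. Stack: adc
  Read 'd': push. Stack: adcd
  Read 'c': push. Stack: adcdc
  Read 'c': matches stack top 'c' => pop. Stack: adcd
  Read 'd': matches stack top 'd' => pop. Stack: adc
  Read 'a': push. Stack: adca
  Read 'e': push. Stack: adcae
  Read 'c': push. Stack: adcaec
  Read 'a': push. Stack: adcaeca
  Read 'c': push. Stack: adcaecac
Final stack: "adcaecac" (length 8)

8


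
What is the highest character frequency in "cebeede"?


Input: cebeede
Character counts:
  'b': 1
  'c': 1
  'd': 1
  'e': 4
Maximum frequency: 4

4


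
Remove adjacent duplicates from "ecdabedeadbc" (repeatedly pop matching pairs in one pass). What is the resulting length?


Input: ecdabedeadbc
Stack-based adjacent duplicate removal:
  Read 'e': push. Stack: e
  Read 'c': push. Stack: ec
  Read 'd': push. Stack: ecd
  Read 'a': push. Stack: ecda
  Read 'b': push. Stack: ecdab
  Read 'e': push. Stack: ecdabe
  Read 'd': push. Stack: ecdabed
  Read 'e': push. Stack: ecdabede
  Read 'a': push. Stack: ecdabedea
  Read 'd': push. Stack: ecdabedead
  Read 'b': push. Stack: ecdabedeadb
  Read 'c': push. Stack: ecdabedeadbc
Final stack: "ecdabedeadbc" (length 12)

12


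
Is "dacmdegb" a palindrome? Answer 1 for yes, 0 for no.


Input: dacmdegb
Reversed: bgedmcad
  Compare pos 0 ('d') with pos 7 ('b'): MISMATCH
  Compare pos 1 ('a') with pos 6 ('g'): MISMATCH
  Compare pos 2 ('c') with pos 5 ('e'): MISMATCH
  Compare pos 3 ('m') with pos 4 ('d'): MISMATCH
Result: not a palindrome

0


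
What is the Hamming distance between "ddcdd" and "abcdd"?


Comparing "ddcdd" and "abcdd" position by position:
  Position 0: 'd' vs 'a' => differ
  Position 1: 'd' vs 'b' => differ
  Position 2: 'c' vs 'c' => same
  Position 3: 'd' vs 'd' => same
  Position 4: 'd' vs 'd' => same
Total differences (Hamming distance): 2

2


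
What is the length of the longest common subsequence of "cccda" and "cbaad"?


LCS of "cccda" and "cbaad"
DP table:
           c    b    a    a    d
      0    0    0    0    0    0
  c   0    1    1    1    1    1
  c   0    1    1    1    1    1
  c   0    1    1    1    1    1
  d   0    1    1    1    1    2
  a   0    1    1    2    2    2
LCS length = dp[5][5] = 2

2


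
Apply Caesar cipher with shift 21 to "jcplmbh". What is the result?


Caesar cipher: shift "jcplmbh" by 21
  'j' (pos 9) + 21 = pos 4 = 'e'
  'c' (pos 2) + 21 = pos 23 = 'x'
  'p' (pos 15) + 21 = pos 10 = 'k'
  'l' (pos 11) + 21 = pos 6 = 'g'
  'm' (pos 12) + 21 = pos 7 = 'h'
  'b' (pos 1) + 21 = pos 22 = 'w'
  'h' (pos 7) + 21 = pos 2 = 'c'
Result: exkghwc

exkghwc


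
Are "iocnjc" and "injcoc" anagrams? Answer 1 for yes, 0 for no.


Strings: "iocnjc", "injcoc"
Sorted first:  ccijno
Sorted second: ccijno
Sorted forms match => anagrams

1


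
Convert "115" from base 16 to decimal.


Input: "115" in base 16
Positional expansion:
  Digit '1' (value 1) x 16^2 = 256
  Digit '1' (value 1) x 16^1 = 16
  Digit '5' (value 5) x 16^0 = 5
Sum = 277

277


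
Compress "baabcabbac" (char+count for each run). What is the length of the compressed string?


Input: baabcabbac
Runs:
  'b' x 1 => "b1"
  'a' x 2 => "a2"
  'b' x 1 => "b1"
  'c' x 1 => "c1"
  'a' x 1 => "a1"
  'b' x 2 => "b2"
  'a' x 1 => "a1"
  'c' x 1 => "c1"
Compressed: "b1a2b1c1a1b2a1c1"
Compressed length: 16

16


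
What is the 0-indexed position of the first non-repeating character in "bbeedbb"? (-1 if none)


Input: bbeedbb
Character frequencies:
  'b': 4
  'd': 1
  'e': 2
Scanning left to right for freq == 1:
  Position 0 ('b'): freq=4, skip
  Position 1 ('b'): freq=4, skip
  Position 2 ('e'): freq=2, skip
  Position 3 ('e'): freq=2, skip
  Position 4 ('d'): unique! => answer = 4

4


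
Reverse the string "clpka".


Input: clpka
Reading characters right to left:
  Position 4: 'a'
  Position 3: 'k'
  Position 2: 'p'
  Position 1: 'l'
  Position 0: 'c'
Reversed: akplc

akplc


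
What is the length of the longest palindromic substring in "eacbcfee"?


Input: "eacbcfee"
Checking substrings for palindromes:
  [2:5] "cbc" (len 3) => palindrome
  [6:8] "ee" (len 2) => palindrome
Longest palindromic substring: "cbc" with length 3

3


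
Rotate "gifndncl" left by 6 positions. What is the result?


Input: "gifndncl", rotate left by 6
First 6 characters: "gifndn"
Remaining characters: "cl"
Concatenate remaining + first: "cl" + "gifndn" = "clgifndn"

clgifndn


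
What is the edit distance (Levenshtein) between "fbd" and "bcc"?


Computing edit distance: "fbd" -> "bcc"
DP table:
           b    c    c
      0    1    2    3
  f   1    1    2    3
  b   2    1    2    3
  d   3    2    2    3
Edit distance = dp[3][3] = 3

3


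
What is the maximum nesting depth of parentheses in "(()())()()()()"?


Input: "(()())()()()()"
Tracking depth:
  Position 0 '(': depth becomes 1
  Position 1 '(': depth becomes 2
  Position 2 ')': depth becomes 1
  Position 3 '(': depth becomes 2
  Position 4 ')': depth becomes 1
  Position 5 ')': depth becomes 0
  Position 6 '(': depth becomes 1
  Position 7 ')': depth becomes 0
  Position 8 '(': depth becomes 1
  Position 9 ')': depth becomes 0
  Position 10 '(': depth becomes 1
  Position 11 ')': depth becomes 0
  Position 12 '(': depth becomes 1
  Position 13 ')': depth becomes 0
Maximum depth reached: 2

2


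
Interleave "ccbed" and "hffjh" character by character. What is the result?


Interleaving "ccbed" and "hffjh":
  Position 0: 'c' from first, 'h' from second => "ch"
  Position 1: 'c' from first, 'f' from second => "cf"
  Position 2: 'b' from first, 'f' from second => "bf"
  Position 3: 'e' from first, 'j' from second => "ej"
  Position 4: 'd' from first, 'h' from second => "dh"
Result: chcfbfejdh

chcfbfejdh


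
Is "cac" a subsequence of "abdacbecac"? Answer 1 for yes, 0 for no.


Check if "cac" is a subsequence of "abdacbecac"
Greedy scan:
  Position 0 ('a'): no match needed
  Position 1 ('b'): no match needed
  Position 2 ('d'): no match needed
  Position 3 ('a'): no match needed
  Position 4 ('c'): matches sub[0] = 'c'
  Position 5 ('b'): no match needed
  Position 6 ('e'): no match needed
  Position 7 ('c'): no match needed
  Position 8 ('a'): matches sub[1] = 'a'
  Position 9 ('c'): matches sub[2] = 'c'
All 3 characters matched => is a subsequence

1


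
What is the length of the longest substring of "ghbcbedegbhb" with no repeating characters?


Input: "ghbcbedegbhb"
Sliding window (track last position of each char):
  Position 0 ('g'): window [0,0] length 1 -- new best
  Position 1 ('h'): window [0,1] length 2 -- new best
  Position 2 ('b'): window [0,2] length 3 -- new best
  Position 3 ('c'): window [0,3] length 4 -- new best
  Position 4 ('b'): repeat (last at 2), move window start to 3
  Position 4 ('b'): window [3,4] length 2
  Position 5 ('e'): window [3,5] length 3
  Position 6 ('d'): window [3,6] length 4
  Position 7 ('e'): repeat (last at 5), move window start to 6
  Position 7 ('e'): window [6,7] length 2
  Position 8 ('g'): window [6,8] length 3
  Position 9 ('b'): window [6,9] length 4
  Position 10 ('h'): window [6,10] length 5 -- new best
  Position 11 ('b'): repeat (last at 9), move window start to 10
  Position 11 ('b'): window [10,11] length 2
Longest substring with no repeats: "degbh" with length 5

5


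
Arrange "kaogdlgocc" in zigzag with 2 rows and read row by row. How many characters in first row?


Zigzag "kaogdlgocc" into 2 rows:
Placing characters:
  'k' => row 0
  'a' => row 1
  'o' => row 0
  'g' => row 1
  'd' => row 0
  'l' => row 1
  'g' => row 0
  'o' => row 1
  'c' => row 0
  'c' => row 1
Rows:
  Row 0: "kodgc"
  Row 1: "agloc"
First row length: 5

5


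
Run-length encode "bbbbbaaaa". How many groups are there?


Input: bbbbbaaaa
Scanning for consecutive runs:
  Group 1: 'b' x 5 (positions 0-4)
  Group 2: 'a' x 4 (positions 5-8)
Total groups: 2

2


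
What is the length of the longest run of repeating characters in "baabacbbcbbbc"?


Input: "baabacbbcbbbc"
Scanning for longest run:
  Position 1 ('a'): new char, reset run to 1
  Position 2 ('a'): continues run of 'a', length=2
  Position 3 ('b'): new char, reset run to 1
  Position 4 ('a'): new char, reset run to 1
  Position 5 ('c'): new char, reset run to 1
  Position 6 ('b'): new char, reset run to 1
  Position 7 ('b'): continues run of 'b', length=2
  Position 8 ('c'): new char, reset run to 1
  Position 9 ('b'): new char, reset run to 1
  Position 10 ('b'): continues run of 'b', length=2
  Position 11 ('b'): continues run of 'b', length=3
  Position 12 ('c'): new char, reset run to 1
Longest run: 'b' with length 3

3


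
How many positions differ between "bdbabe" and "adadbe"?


Comparing "bdbabe" and "adadbe" position by position:
  Position 0: 'b' vs 'a' => DIFFER
  Position 1: 'd' vs 'd' => same
  Position 2: 'b' vs 'a' => DIFFER
  Position 3: 'a' vs 'd' => DIFFER
  Position 4: 'b' vs 'b' => same
  Position 5: 'e' vs 'e' => same
Positions that differ: 3

3


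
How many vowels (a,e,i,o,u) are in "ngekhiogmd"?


Input: ngekhiogmd
Checking each character:
  'n' at position 0: consonant
  'g' at position 1: consonant
  'e' at position 2: vowel (running total: 1)
  'k' at position 3: consonant
  'h' at position 4: consonant
  'i' at position 5: vowel (running total: 2)
  'o' at position 6: vowel (running total: 3)
  'g' at position 7: consonant
  'm' at position 8: consonant
  'd' at position 9: consonant
Total vowels: 3

3


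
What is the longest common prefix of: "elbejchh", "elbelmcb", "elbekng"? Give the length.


Words: elbejchh, elbelmcb, elbekng
  Position 0: all 'e' => match
  Position 1: all 'l' => match
  Position 2: all 'b' => match
  Position 3: all 'e' => match
  Position 4: ('j', 'l', 'k') => mismatch, stop
LCP = "elbe" (length 4)

4


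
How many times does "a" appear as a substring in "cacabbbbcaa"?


Searching for "a" in "cacabbbbcaa"
Scanning each position:
  Position 0: "c" => no
  Position 1: "a" => MATCH
  Position 2: "c" => no
  Position 3: "a" => MATCH
  Position 4: "b" => no
  Position 5: "b" => no
  Position 6: "b" => no
  Position 7: "b" => no
  Position 8: "c" => no
  Position 9: "a" => MATCH
  Position 10: "a" => MATCH
Total occurrences: 4

4


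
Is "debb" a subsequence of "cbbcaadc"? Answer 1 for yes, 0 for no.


Check if "debb" is a subsequence of "cbbcaadc"
Greedy scan:
  Position 0 ('c'): no match needed
  Position 1 ('b'): no match needed
  Position 2 ('b'): no match needed
  Position 3 ('c'): no match needed
  Position 4 ('a'): no match needed
  Position 5 ('a'): no match needed
  Position 6 ('d'): matches sub[0] = 'd'
  Position 7 ('c'): no match needed
Only matched 1/4 characters => not a subsequence

0


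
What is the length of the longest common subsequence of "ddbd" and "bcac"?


LCS of "ddbd" and "bcac"
DP table:
           b    c    a    c
      0    0    0    0    0
  d   0    0    0    0    0
  d   0    0    0    0    0
  b   0    1    1    1    1
  d   0    1    1    1    1
LCS length = dp[4][4] = 1

1


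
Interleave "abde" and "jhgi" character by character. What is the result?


Interleaving "abde" and "jhgi":
  Position 0: 'a' from first, 'j' from second => "aj"
  Position 1: 'b' from first, 'h' from second => "bh"
  Position 2: 'd' from first, 'g' from second => "dg"
  Position 3: 'e' from first, 'i' from second => "ei"
Result: ajbhdgei

ajbhdgei


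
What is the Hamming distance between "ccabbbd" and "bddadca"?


Comparing "ccabbbd" and "bddadca" position by position:
  Position 0: 'c' vs 'b' => differ
  Position 1: 'c' vs 'd' => differ
  Position 2: 'a' vs 'd' => differ
  Position 3: 'b' vs 'a' => differ
  Position 4: 'b' vs 'd' => differ
  Position 5: 'b' vs 'c' => differ
  Position 6: 'd' vs 'a' => differ
Total differences (Hamming distance): 7

7


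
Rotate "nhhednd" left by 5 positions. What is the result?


Input: "nhhednd", rotate left by 5
First 5 characters: "nhhed"
Remaining characters: "nd"
Concatenate remaining + first: "nd" + "nhhed" = "ndnhhed"

ndnhhed


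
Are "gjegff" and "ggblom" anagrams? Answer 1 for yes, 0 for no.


Strings: "gjegff", "ggblom"
Sorted first:  effggj
Sorted second: bgglmo
Differ at position 0: 'e' vs 'b' => not anagrams

0


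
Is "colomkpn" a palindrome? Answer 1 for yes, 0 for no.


Input: colomkpn
Reversed: npkmoloc
  Compare pos 0 ('c') with pos 7 ('n'): MISMATCH
  Compare pos 1 ('o') with pos 6 ('p'): MISMATCH
  Compare pos 2 ('l') with pos 5 ('k'): MISMATCH
  Compare pos 3 ('o') with pos 4 ('m'): MISMATCH
Result: not a palindrome

0


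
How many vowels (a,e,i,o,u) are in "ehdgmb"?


Input: ehdgmb
Checking each character:
  'e' at position 0: vowel (running total: 1)
  'h' at position 1: consonant
  'd' at position 2: consonant
  'g' at position 3: consonant
  'm' at position 4: consonant
  'b' at position 5: consonant
Total vowels: 1

1


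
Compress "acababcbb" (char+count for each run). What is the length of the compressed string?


Input: acababcbb
Runs:
  'a' x 1 => "a1"
  'c' x 1 => "c1"
  'a' x 1 => "a1"
  'b' x 1 => "b1"
  'a' x 1 => "a1"
  'b' x 1 => "b1"
  'c' x 1 => "c1"
  'b' x 2 => "b2"
Compressed: "a1c1a1b1a1b1c1b2"
Compressed length: 16

16


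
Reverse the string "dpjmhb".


Input: dpjmhb
Reading characters right to left:
  Position 5: 'b'
  Position 4: 'h'
  Position 3: 'm'
  Position 2: 'j'
  Position 1: 'p'
  Position 0: 'd'
Reversed: bhmjpd

bhmjpd


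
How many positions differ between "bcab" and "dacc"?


Comparing "bcab" and "dacc" position by position:
  Position 0: 'b' vs 'd' => DIFFER
  Position 1: 'c' vs 'a' => DIFFER
  Position 2: 'a' vs 'c' => DIFFER
  Position 3: 'b' vs 'c' => DIFFER
Positions that differ: 4

4


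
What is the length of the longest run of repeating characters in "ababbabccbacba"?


Input: "ababbabccbacba"
Scanning for longest run:
  Position 1 ('b'): new char, reset run to 1
  Position 2 ('a'): new char, reset run to 1
  Position 3 ('b'): new char, reset run to 1
  Position 4 ('b'): continues run of 'b', length=2
  Position 5 ('a'): new char, reset run to 1
  Position 6 ('b'): new char, reset run to 1
  Position 7 ('c'): new char, reset run to 1
  Position 8 ('c'): continues run of 'c', length=2
  Position 9 ('b'): new char, reset run to 1
  Position 10 ('a'): new char, reset run to 1
  Position 11 ('c'): new char, reset run to 1
  Position 12 ('b'): new char, reset run to 1
  Position 13 ('a'): new char, reset run to 1
Longest run: 'b' with length 2

2


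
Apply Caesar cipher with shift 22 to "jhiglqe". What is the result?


Caesar cipher: shift "jhiglqe" by 22
  'j' (pos 9) + 22 = pos 5 = 'f'
  'h' (pos 7) + 22 = pos 3 = 'd'
  'i' (pos 8) + 22 = pos 4 = 'e'
  'g' (pos 6) + 22 = pos 2 = 'c'
  'l' (pos 11) + 22 = pos 7 = 'h'
  'q' (pos 16) + 22 = pos 12 = 'm'
  'e' (pos 4) + 22 = pos 0 = 'a'
Result: fdechma

fdechma


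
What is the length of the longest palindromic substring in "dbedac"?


Input: "dbedac"
Checking substrings for palindromes:
  No multi-char palindromic substrings found
Longest palindromic substring: "d" with length 1

1
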